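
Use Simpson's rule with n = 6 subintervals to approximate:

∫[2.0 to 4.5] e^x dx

f(x) = e^x
a = 2.0, b = 4.5, n = 6
h = (b - a)/n = 0.416667

Simpson's rule: (h/3)[f(x₀) + 4f(x₁) + 2f(x₂) + ... + f(xₙ)]

x_0 = 2.0000, f(x_0) = 7.389056, coefficient = 1
x_1 = 2.4167, f(x_1) = 11.208436, coefficient = 4
x_2 = 2.8333, f(x_2) = 17.002040, coefficient = 2
x_3 = 3.2500, f(x_3) = 25.790340, coefficient = 4
x_4 = 3.6667, f(x_4) = 39.121284, coefficient = 2
x_5 = 4.0833, f(x_5) = 59.342950, coefficient = 4
x_6 = 4.5000, f(x_6) = 90.017131, coefficient = 1

I ≈ (0.416667/3) × 595.019739 = 82.641630
Exact value: 82.628075
Error: 0.013555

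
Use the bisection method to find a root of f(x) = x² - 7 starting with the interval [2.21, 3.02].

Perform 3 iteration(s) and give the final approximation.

f(x) = x² - 7
Initial interval: [2.21, 3.02]

Iteration 1:
  c_1 = (2.210000 + 3.020000)/2 = 2.615000
  f(c_1) = f(2.615000) = -0.161775
  f(a) × f(c) ≥ 0, new interval: [2.615000, 3.020000]
Iteration 2:
  c_2 = (2.615000 + 3.020000)/2 = 2.817500
  f(c_2) = f(2.817500) = 0.938306
  f(a) × f(c) < 0, new interval: [2.615000, 2.817500]
Iteration 3:
  c_3 = (2.615000 + 2.817500)/2 = 2.716250
  f(c_3) = f(2.716250) = 0.378014
  f(a) × f(c) < 0, new interval: [2.615000, 2.716250]

After 3 iteration(s), the approximation is c_3 = 2.716250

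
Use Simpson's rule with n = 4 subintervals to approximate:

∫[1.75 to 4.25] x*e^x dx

f(x) = x*e^x
a = 1.75, b = 4.25, n = 4
h = (b - a)/n = 0.625000

Simpson's rule: (h/3)[f(x₀) + 4f(x₁) + 2f(x₂) + ... + f(xₙ)]

x_0 = 1.7500, f(x_0) = 10.070555, coefficient = 1
x_1 = 2.3750, f(x_1) = 25.533656, coefficient = 4
x_2 = 3.0000, f(x_2) = 60.256611, coefficient = 2
x_3 = 3.6250, f(x_3) = 136.027121, coefficient = 4
x_4 = 4.2500, f(x_4) = 297.948002, coefficient = 1

I ≈ (0.625000/3) × 1074.774890 = 223.911435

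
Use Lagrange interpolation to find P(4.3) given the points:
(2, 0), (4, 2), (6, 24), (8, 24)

Lagrange interpolation formula:
P(x) = Σ yᵢ × Lᵢ(x)
where Lᵢ(x) = Π_{j≠i} (x - xⱼ)/(xᵢ - xⱼ)

L_0(4.3) = (4.3 - 4)/(2 - 4) × (4.3 - 6)/(2 - 6) × (4.3 - 8)/(2 - 8) = -0.039312
L_1(4.3) = (4.3 - 2)/(4 - 2) × (4.3 - 6)/(4 - 6) × (4.3 - 8)/(4 - 8) = 0.904188
L_2(4.3) = (4.3 - 2)/(6 - 2) × (4.3 - 4)/(6 - 4) × (4.3 - 8)/(6 - 8) = 0.159562
L_3(4.3) = (4.3 - 2)/(8 - 2) × (4.3 - 4)/(8 - 4) × (4.3 - 6)/(8 - 6) = -0.024437

P(4.3) = 0×L_0(4.3) + 2×L_1(4.3) + 24×L_2(4.3) + 24×L_3(4.3)
P(4.3) = 5.051375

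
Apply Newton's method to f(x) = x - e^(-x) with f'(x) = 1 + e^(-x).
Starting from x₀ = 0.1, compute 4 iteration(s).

f(x) = x - e^(-x)
f'(x) = 1 + e^(-x)
x₀ = 0.1

Newton-Raphson formula: x_{n+1} = x_n - f(x_n)/f'(x_n)

Iteration 1:
  f(0.100000) = -0.804837
  f'(0.100000) = 1.904837
  x_1 = 0.100000 - (-0.804837)/1.904837 = 0.522523
Iteration 2:
  f(0.522523) = -0.070500
  f'(0.522523) = 1.593023
  x_2 = 0.522523 - (-0.070500)/1.593023 = 0.566778
Iteration 3:
  f(0.566778) = -0.000572
  f'(0.566778) = 1.567350
  x_3 = 0.566778 - (-0.000572)/1.567350 = 0.567143
Iteration 4:
  f(0.567143) = 0.000000
  f'(0.567143) = 1.567143
  x_4 = 0.567143 - 0.000000/1.567143 = 0.567143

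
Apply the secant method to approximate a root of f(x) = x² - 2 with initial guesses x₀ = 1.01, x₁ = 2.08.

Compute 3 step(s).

f(x) = x² - 2
x₀ = 1.01, x₁ = 2.08

Secant formula: x_{n+1} = x_n - f(x_n)(x_n - x_{n-1})/(f(x_n) - f(x_{n-1}))

Iteration 1:
  f(1.010000) = -0.979900
  f(2.080000) = 2.326400
  x_2 = 2.080000 - 2.326400×(2.080000 - 1.010000)/(2.326400 - (-0.979900))
       = 1.327120
Iteration 2:
  f(2.080000) = 2.326400
  f(1.327120) = -0.238753
  x_3 = 1.327120 - (-0.238753)×(1.327120 - 2.080000)/(-0.238753 - 2.326400)
       = 1.397195
Iteration 3:
  f(1.327120) = -0.238753
  f(1.397195) = -0.047847
  x_4 = 1.397195 - (-0.047847)×(1.397195 - 1.327120)/(-0.047847 - (-0.238753))
       = 1.414758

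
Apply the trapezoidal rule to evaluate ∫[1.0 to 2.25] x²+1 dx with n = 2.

f(x) = x²+1
a = 1.0, b = 2.25, n = 2
h = (b - a)/n = 0.625000

Trapezoidal rule: (h/2)[f(x₀) + 2f(x₁) + 2f(x₂) + ... + f(xₙ)]

x_0 = 1.0000, f(x_0) = 2.000000, coefficient = 1
x_1 = 1.6250, f(x_1) = 3.640625, coefficient = 2
x_2 = 2.2500, f(x_2) = 6.062500, coefficient = 1

I ≈ (0.625000/2) × 15.343750 = 4.794922
Exact value: 4.713542
Error: 0.081380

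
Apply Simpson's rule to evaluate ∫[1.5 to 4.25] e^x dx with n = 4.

f(x) = e^x
a = 1.5, b = 4.25, n = 4
h = (b - a)/n = 0.687500

Simpson's rule: (h/3)[f(x₀) + 4f(x₁) + 2f(x₂) + ... + f(xₙ)]

x_0 = 1.5000, f(x_0) = 4.481689, coefficient = 1
x_1 = 2.1875, f(x_1) = 8.912903, coefficient = 4
x_2 = 2.8750, f(x_2) = 17.725424, coefficient = 2
x_3 = 3.5625, f(x_3) = 35.251215, coefficient = 4
x_4 = 4.2500, f(x_4) = 70.105412, coefficient = 1

I ≈ (0.687500/3) × 286.694422 = 65.700805
Exact value: 65.623723
Error: 0.077082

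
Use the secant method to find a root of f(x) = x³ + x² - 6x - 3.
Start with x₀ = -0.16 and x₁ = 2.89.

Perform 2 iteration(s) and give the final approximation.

f(x) = x³ + x² - 6x - 3
x₀ = -0.16, x₁ = 2.89

Secant formula: x_{n+1} = x_n - f(x_n)(x_n - x_{n-1})/(f(x_n) - f(x_{n-1}))

Iteration 1:
  f(-0.160000) = -2.018496
  f(2.890000) = 12.149669
  x_2 = 2.890000 - 12.149669×(2.890000 - (-0.160000))/(12.149669 - (-2.018496))
       = 0.274524
Iteration 2:
  f(2.890000) = 12.149669
  f(0.274524) = -4.551093
  x_3 = 0.274524 - (-4.551093)×(0.274524 - 2.890000)/(-4.551093 - 12.149669)
       = 0.987263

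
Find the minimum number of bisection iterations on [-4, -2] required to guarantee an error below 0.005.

We need (b-a)/2^n ≤ 0.005
(-2 - (-4))/2^n ≤ 0.005
2/2^n ≤ 0.005
2^n ≥ 400
n ≥ log₂(400) = 8.64
n ≥ 9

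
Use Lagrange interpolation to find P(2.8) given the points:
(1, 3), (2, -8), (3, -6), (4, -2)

Lagrange interpolation formula:
P(x) = Σ yᵢ × Lᵢ(x)
where Lᵢ(x) = Π_{j≠i} (x - xⱼ)/(xᵢ - xⱼ)

L_0(2.8) = (2.8 - 2)/(1 - 2) × (2.8 - 3)/(1 - 3) × (2.8 - 4)/(1 - 4) = -0.032000
L_1(2.8) = (2.8 - 1)/(2 - 1) × (2.8 - 3)/(2 - 3) × (2.8 - 4)/(2 - 4) = 0.216000
L_2(2.8) = (2.8 - 1)/(3 - 1) × (2.8 - 2)/(3 - 2) × (2.8 - 4)/(3 - 4) = 0.864000
L_3(2.8) = (2.8 - 1)/(4 - 1) × (2.8 - 2)/(4 - 2) × (2.8 - 3)/(4 - 3) = -0.048000

P(2.8) = 3×L_0(2.8) + (-8)×L_1(2.8) + (-6)×L_2(2.8) + (-2)×L_3(2.8)
P(2.8) = -6.912000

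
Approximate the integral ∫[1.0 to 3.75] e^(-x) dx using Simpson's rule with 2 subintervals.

f(x) = e^(-x)
a = 1.0, b = 3.75, n = 2
h = (b - a)/n = 1.375000

Simpson's rule: (h/3)[f(x₀) + 4f(x₁) + 2f(x₂) + ... + f(xₙ)]

x_0 = 1.0000, f(x_0) = 0.367879, coefficient = 1
x_1 = 2.3750, f(x_1) = 0.093014, coefficient = 4
x_2 = 3.7500, f(x_2) = 0.023518, coefficient = 1

I ≈ (1.375000/3) × 0.763455 = 0.349917
Exact value: 0.344362
Error: 0.005555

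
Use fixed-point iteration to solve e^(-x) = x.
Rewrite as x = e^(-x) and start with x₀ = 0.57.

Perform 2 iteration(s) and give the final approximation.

Equation: e^(-x) = x
Fixed-point form: x = e^(-x)
x₀ = 0.57

x_1 = g(0.570000) = 0.565525
x_2 = g(0.565525) = 0.568062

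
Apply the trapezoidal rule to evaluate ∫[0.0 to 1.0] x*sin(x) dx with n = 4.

f(x) = x*sin(x)
a = 0.0, b = 1.0, n = 4
h = (b - a)/n = 0.250000

Trapezoidal rule: (h/2)[f(x₀) + 2f(x₁) + 2f(x₂) + ... + f(xₙ)]

x_0 = 0.0000, f(x_0) = 0.000000, coefficient = 1
x_1 = 0.2500, f(x_1) = 0.061851, coefficient = 2
x_2 = 0.5000, f(x_2) = 0.239713, coefficient = 2
x_3 = 0.7500, f(x_3) = 0.511229, coefficient = 2
x_4 = 1.0000, f(x_4) = 0.841471, coefficient = 1

I ≈ (0.250000/2) × 2.467057 = 0.308382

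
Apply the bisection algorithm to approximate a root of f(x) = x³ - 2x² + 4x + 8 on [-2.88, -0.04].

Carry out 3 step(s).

f(x) = x³ - 2x² + 4x + 8
Initial interval: [-2.88, -0.04]

Iteration 1:
  c_1 = (-2.880000 + (-0.040000))/2 = -1.460000
  f(c_1) = f(-1.460000) = -5.215336
  f(a) × f(c) ≥ 0, new interval: [-1.460000, -0.040000]
Iteration 2:
  c_2 = (-1.460000 + (-0.040000))/2 = -0.750000
  f(c_2) = f(-0.750000) = 3.453125
  f(a) × f(c) < 0, new interval: [-1.460000, -0.750000]
Iteration 3:
  c_3 = (-1.460000 + (-0.750000))/2 = -1.105000
  f(c_3) = f(-1.105000) = -0.211283
  f(a) × f(c) ≥ 0, new interval: [-1.105000, -0.750000]

After 3 iteration(s), the approximation is c_3 = -1.105000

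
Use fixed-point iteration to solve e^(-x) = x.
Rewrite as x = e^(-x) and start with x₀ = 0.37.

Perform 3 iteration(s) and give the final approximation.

Equation: e^(-x) = x
Fixed-point form: x = e^(-x)
x₀ = 0.37

x_1 = g(0.370000) = 0.690734
x_2 = g(0.690734) = 0.501208
x_3 = g(0.501208) = 0.605798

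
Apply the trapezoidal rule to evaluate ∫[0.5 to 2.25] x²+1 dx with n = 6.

f(x) = x²+1
a = 0.5, b = 2.25, n = 6
h = (b - a)/n = 0.291667

Trapezoidal rule: (h/2)[f(x₀) + 2f(x₁) + 2f(x₂) + ... + f(xₙ)]

x_0 = 0.5000, f(x_0) = 1.250000, coefficient = 1
x_1 = 0.7917, f(x_1) = 1.626736, coefficient = 2
x_2 = 1.0833, f(x_2) = 2.173611, coefficient = 2
x_3 = 1.3750, f(x_3) = 2.890625, coefficient = 2
x_4 = 1.6667, f(x_4) = 3.777778, coefficient = 2
x_5 = 1.9583, f(x_5) = 4.835069, coefficient = 2
x_6 = 2.2500, f(x_6) = 6.062500, coefficient = 1

I ≈ (0.291667/2) × 37.920139 = 5.530020
Exact value: 5.505208
Error: 0.024812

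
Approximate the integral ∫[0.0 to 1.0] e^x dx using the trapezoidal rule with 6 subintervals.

f(x) = e^x
a = 0.0, b = 1.0, n = 6
h = (b - a)/n = 0.166667

Trapezoidal rule: (h/2)[f(x₀) + 2f(x₁) + 2f(x₂) + ... + f(xₙ)]

x_0 = 0.0000, f(x_0) = 1.000000, coefficient = 1
x_1 = 0.1667, f(x_1) = 1.181360, coefficient = 2
x_2 = 0.3333, f(x_2) = 1.395612, coefficient = 2
x_3 = 0.5000, f(x_3) = 1.648721, coefficient = 2
x_4 = 0.6667, f(x_4) = 1.947734, coefficient = 2
x_5 = 0.8333, f(x_5) = 2.300976, coefficient = 2
x_6 = 1.0000, f(x_6) = 2.718282, coefficient = 1

I ≈ (0.166667/2) × 20.667090 = 1.722257
Exact value: 1.718282
Error: 0.003976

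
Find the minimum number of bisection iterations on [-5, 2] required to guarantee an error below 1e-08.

We need (b-a)/2^n ≤ 1e-08
(2 - (-5))/2^n ≤ 1e-08
7/2^n ≤ 1e-08
2^n ≥ 700000000
n ≥ log₂(700000000) = 29.38
n ≥ 30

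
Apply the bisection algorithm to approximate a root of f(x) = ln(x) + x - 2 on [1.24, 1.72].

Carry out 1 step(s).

f(x) = ln(x) + x - 2
Initial interval: [1.24, 1.72]

Iteration 1:
  c_1 = (1.240000 + 1.720000)/2 = 1.480000
  f(c_1) = f(1.480000) = -0.127958
  f(a) × f(c) ≥ 0, new interval: [1.480000, 1.720000]

After 1 iteration(s), the approximation is c_1 = 1.480000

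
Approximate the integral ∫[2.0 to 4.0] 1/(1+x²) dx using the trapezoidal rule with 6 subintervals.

f(x) = 1/(1+x²)
a = 2.0, b = 4.0, n = 6
h = (b - a)/n = 0.333333

Trapezoidal rule: (h/2)[f(x₀) + 2f(x₁) + 2f(x₂) + ... + f(xₙ)]

x_0 = 2.0000, f(x_0) = 0.200000, coefficient = 1
x_1 = 2.3333, f(x_1) = 0.155172, coefficient = 2
x_2 = 2.6667, f(x_2) = 0.123288, coefficient = 2
x_3 = 3.0000, f(x_3) = 0.100000, coefficient = 2
x_4 = 3.3333, f(x_4) = 0.082569, coefficient = 2
x_5 = 3.6667, f(x_5) = 0.069231, coefficient = 2
x_6 = 4.0000, f(x_6) = 0.058824, coefficient = 1

I ≈ (0.333333/2) × 1.319343 = 0.219890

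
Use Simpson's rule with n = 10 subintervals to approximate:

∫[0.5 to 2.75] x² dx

f(x) = x²
a = 0.5, b = 2.75, n = 10
h = (b - a)/n = 0.225000

Simpson's rule: (h/3)[f(x₀) + 4f(x₁) + 2f(x₂) + ... + f(xₙ)]

x_0 = 0.5000, f(x_0) = 0.250000, coefficient = 1
x_1 = 0.7250, f(x_1) = 0.525625, coefficient = 4
x_2 = 0.9500, f(x_2) = 0.902500, coefficient = 2
x_3 = 1.1750, f(x_3) = 1.380625, coefficient = 4
x_4 = 1.4000, f(x_4) = 1.960000, coefficient = 2
x_5 = 1.6250, f(x_5) = 2.640625, coefficient = 4
x_6 = 1.8500, f(x_6) = 3.422500, coefficient = 2
x_7 = 2.0750, f(x_7) = 4.305625, coefficient = 4
x_8 = 2.3000, f(x_8) = 5.290000, coefficient = 2
x_9 = 2.5250, f(x_9) = 6.375625, coefficient = 4
x_10 = 2.7500, f(x_10) = 7.562500, coefficient = 1

I ≈ (0.225000/3) × 91.875000 = 6.890625
Exact value: 6.890625
Error: 0.000000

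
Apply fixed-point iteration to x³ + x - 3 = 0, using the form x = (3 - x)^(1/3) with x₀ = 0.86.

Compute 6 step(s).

Equation: x³ + x - 3 = 0
Fixed-point form: x = (3 - x)^(1/3)
x₀ = 0.86

x_1 = g(0.860000) = 1.288659
x_2 = g(1.288659) = 1.196131
x_3 = g(1.196131) = 1.217311
x_4 = g(1.217311) = 1.212528
x_5 = g(1.212528) = 1.213612
x_6 = g(1.213612) = 1.213366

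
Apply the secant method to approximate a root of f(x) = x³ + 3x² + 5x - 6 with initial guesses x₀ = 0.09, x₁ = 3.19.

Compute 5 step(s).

f(x) = x³ + 3x² + 5x - 6
x₀ = 0.09, x₁ = 3.19

Secant formula: x_{n+1} = x_n - f(x_n)(x_n - x_{n-1})/(f(x_n) - f(x_{n-1}))

Iteration 1:
  f(0.090000) = -5.524971
  f(3.190000) = 72.940059
  x_2 = 3.190000 - 72.940059×(3.190000 - 0.090000)/(72.940059 - (-5.524971))
       = 0.308281
Iteration 2:
  f(3.190000) = 72.940059
  f(0.308281) = -4.144187
  x_3 = 0.308281 - (-4.144187)×(0.308281 - 3.190000)/(-4.144187 - 72.940059)
       = 0.463207
Iteration 3:
  f(0.308281) = -4.144187
  f(0.463207) = -2.940895
  x_4 = 0.463207 - (-2.940895)×(0.463207 - 0.308281)/(-2.940895 - (-4.144187))
       = 0.841854
Iteration 4:
  f(0.463207) = -2.940895
  f(0.841854) = 0.932059
  x_5 = 0.841854 - 0.932059×(0.841854 - 0.463207)/(0.932059 - (-2.940895))
       = 0.750729
Iteration 5:
  f(0.841854) = 0.932059
  f(0.750729) = -0.132463
  x_6 = 0.750729 - (-0.132463)×(0.750729 - 0.841854)/(-0.132463 - 0.932059)
       = 0.762068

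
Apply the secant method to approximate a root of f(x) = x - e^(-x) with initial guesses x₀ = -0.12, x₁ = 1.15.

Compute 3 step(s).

f(x) = x - e^(-x)
x₀ = -0.12, x₁ = 1.15

Secant formula: x_{n+1} = x_n - f(x_n)(x_n - x_{n-1})/(f(x_n) - f(x_{n-1}))

Iteration 1:
  f(-0.120000) = -1.247497
  f(1.150000) = 0.833363
  x_2 = 1.150000 - 0.833363×(1.150000 - (-0.120000))/(0.833363 - (-1.247497))
       = 0.641378
Iteration 2:
  f(1.150000) = 0.833363
  f(0.641378) = 0.114812
  x_3 = 0.641378 - 0.114812×(0.641378 - 1.150000)/(0.114812 - 0.833363)
       = 0.560109
Iteration 3:
  f(0.641378) = 0.114812
  f(0.560109) = -0.011037
  x_4 = 0.560109 - (-0.011037)×(0.560109 - 0.641378)/(-0.011037 - 0.114812)
       = 0.567237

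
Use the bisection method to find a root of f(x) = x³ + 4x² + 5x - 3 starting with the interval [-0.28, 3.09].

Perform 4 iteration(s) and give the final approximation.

f(x) = x³ + 4x² + 5x - 3
Initial interval: [-0.28, 3.09]

Iteration 1:
  c_1 = (-0.280000 + 3.090000)/2 = 1.405000
  f(c_1) = f(1.405000) = 14.694605
  f(a) × f(c) < 0, new interval: [-0.280000, 1.405000]
Iteration 2:
  c_2 = (-0.280000 + 1.405000)/2 = 0.562500
  f(c_2) = f(0.562500) = 1.256104
  f(a) × f(c) < 0, new interval: [-0.280000, 0.562500]
Iteration 3:
  c_3 = (-0.280000 + 0.562500)/2 = 0.141250
  f(c_3) = f(0.141250) = -2.211126
  f(a) × f(c) ≥ 0, new interval: [0.141250, 0.562500]
Iteration 4:
  c_4 = (0.141250 + 0.562500)/2 = 0.351875
  f(c_4) = f(0.351875) = -0.701793
  f(a) × f(c) ≥ 0, new interval: [0.351875, 0.562500]

After 4 iteration(s), the approximation is c_4 = 0.351875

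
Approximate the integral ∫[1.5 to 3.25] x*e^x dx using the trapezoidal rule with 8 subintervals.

f(x) = x*e^x
a = 1.5, b = 3.25, n = 8
h = (b - a)/n = 0.218750

Trapezoidal rule: (h/2)[f(x₀) + 2f(x₁) + 2f(x₂) + ... + f(xₙ)]

x_0 = 1.5000, f(x_0) = 6.722534, coefficient = 1
x_1 = 1.7188, f(x_1) = 9.586418, coefficient = 2
x_2 = 1.9375, f(x_2) = 13.448916, coefficient = 2
x_3 = 2.1562, f(x_3) = 18.627158, coefficient = 2
x_4 = 2.3750, f(x_4) = 25.533656, coefficient = 2
x_5 = 2.5938, f(x_5) = 34.703991, coefficient = 2
x_6 = 2.8125, f(x_6) = 46.832330, coefficient = 2
x_7 = 3.0312, f(x_7) = 62.816958, coefficient = 2
x_8 = 3.2500, f(x_8) = 83.818605, coefficient = 1

I ≈ (0.218750/2) × 513.639992 = 56.179374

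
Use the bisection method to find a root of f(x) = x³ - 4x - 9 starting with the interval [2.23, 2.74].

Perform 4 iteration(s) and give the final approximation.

f(x) = x³ - 4x - 9
Initial interval: [2.23, 2.74]

Iteration 1:
  c_1 = (2.230000 + 2.740000)/2 = 2.485000
  f(c_1) = f(2.485000) = -3.594566
  f(a) × f(c) ≥ 0, new interval: [2.485000, 2.740000]
Iteration 2:
  c_2 = (2.485000 + 2.740000)/2 = 2.612500
  f(c_2) = f(2.612500) = -1.619279
  f(a) × f(c) ≥ 0, new interval: [2.612500, 2.740000]
Iteration 3:
  c_3 = (2.612500 + 2.740000)/2 = 2.676250
  f(c_3) = f(2.676250) = -0.536857
  f(a) × f(c) ≥ 0, new interval: [2.676250, 2.740000]
Iteration 4:
  c_4 = (2.676250 + 2.740000)/2 = 2.708125
  f(c_4) = f(2.708125) = 0.028729
  f(a) × f(c) < 0, new interval: [2.676250, 2.708125]

After 4 iteration(s), the approximation is c_4 = 2.708125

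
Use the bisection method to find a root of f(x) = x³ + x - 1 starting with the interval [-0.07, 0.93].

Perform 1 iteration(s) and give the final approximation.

f(x) = x³ + x - 1
Initial interval: [-0.07, 0.93]

Iteration 1:
  c_1 = (-0.070000 + 0.930000)/2 = 0.430000
  f(c_1) = f(0.430000) = -0.490493
  f(a) × f(c) ≥ 0, new interval: [0.430000, 0.930000]

After 1 iteration(s), the approximation is c_1 = 0.430000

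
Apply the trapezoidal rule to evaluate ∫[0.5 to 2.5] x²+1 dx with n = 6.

f(x) = x²+1
a = 0.5, b = 2.5, n = 6
h = (b - a)/n = 0.333333

Trapezoidal rule: (h/2)[f(x₀) + 2f(x₁) + 2f(x₂) + ... + f(xₙ)]

x_0 = 0.5000, f(x_0) = 1.250000, coefficient = 1
x_1 = 0.8333, f(x_1) = 1.694444, coefficient = 2
x_2 = 1.1667, f(x_2) = 2.361111, coefficient = 2
x_3 = 1.5000, f(x_3) = 3.250000, coefficient = 2
x_4 = 1.8333, f(x_4) = 4.361111, coefficient = 2
x_5 = 2.1667, f(x_5) = 5.694444, coefficient = 2
x_6 = 2.5000, f(x_6) = 7.250000, coefficient = 1

I ≈ (0.333333/2) × 43.222222 = 7.203704
Exact value: 7.166667
Error: 0.037037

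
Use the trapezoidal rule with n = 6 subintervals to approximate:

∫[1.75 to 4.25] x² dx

f(x) = x²
a = 1.75, b = 4.25, n = 6
h = (b - a)/n = 0.416667

Trapezoidal rule: (h/2)[f(x₀) + 2f(x₁) + 2f(x₂) + ... + f(xₙ)]

x_0 = 1.7500, f(x_0) = 3.062500, coefficient = 1
x_1 = 2.1667, f(x_1) = 4.694444, coefficient = 2
x_2 = 2.5833, f(x_2) = 6.673611, coefficient = 2
x_3 = 3.0000, f(x_3) = 9.000000, coefficient = 2
x_4 = 3.4167, f(x_4) = 11.673611, coefficient = 2
x_5 = 3.8333, f(x_5) = 14.694444, coefficient = 2
x_6 = 4.2500, f(x_6) = 18.062500, coefficient = 1

I ≈ (0.416667/2) × 114.597222 = 23.874421
Exact value: 23.802083
Error: 0.072338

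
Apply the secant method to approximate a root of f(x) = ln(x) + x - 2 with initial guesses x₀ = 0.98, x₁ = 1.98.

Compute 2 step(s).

f(x) = ln(x) + x - 2
x₀ = 0.98, x₁ = 1.98

Secant formula: x_{n+1} = x_n - f(x_n)(x_n - x_{n-1})/(f(x_n) - f(x_{n-1}))

Iteration 1:
  f(0.980000) = -1.040203
  f(1.980000) = 0.663097
  x_2 = 1.980000 - 0.663097×(1.980000 - 0.980000)/(0.663097 - (-1.040203))
       = 1.590699
Iteration 2:
  f(1.980000) = 0.663097
  f(1.590699) = 0.054872
  x_3 = 1.590699 - 0.054872×(1.590699 - 1.980000)/(0.054872 - 0.663097)
       = 1.555577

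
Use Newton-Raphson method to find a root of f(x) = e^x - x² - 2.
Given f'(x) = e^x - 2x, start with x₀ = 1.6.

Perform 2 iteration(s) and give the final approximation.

f(x) = e^x - x² - 2
f'(x) = e^x - 2x
x₀ = 1.6

Newton-Raphson formula: x_{n+1} = x_n - f(x_n)/f'(x_n)

Iteration 1:
  f(1.600000) = 0.393032
  f'(1.600000) = 1.753032
  x_1 = 1.600000 - 0.393032/1.753032 = 1.375799
Iteration 2:
  f(1.375799) = 0.065415
  f'(1.375799) = 1.206639
  x_2 = 1.375799 - 0.065415/1.206639 = 1.321586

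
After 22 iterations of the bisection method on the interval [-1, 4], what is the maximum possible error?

Bisection error bound: |error| ≤ (b-a)/2^n
|error| ≤ (4 - (-1))/2^22 = 5/2^22
|error| ≤ 0.0000011921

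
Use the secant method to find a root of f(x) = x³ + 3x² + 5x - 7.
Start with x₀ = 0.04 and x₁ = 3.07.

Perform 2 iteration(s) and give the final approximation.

f(x) = x³ + 3x² + 5x - 7
x₀ = 0.04, x₁ = 3.07

Secant formula: x_{n+1} = x_n - f(x_n)(x_n - x_{n-1})/(f(x_n) - f(x_{n-1}))

Iteration 1:
  f(0.040000) = -6.795136
  f(3.070000) = 65.559143
  x_2 = 3.070000 - 65.559143×(3.070000 - 0.040000)/(65.559143 - (-6.795136))
       = 0.324562
Iteration 2:
  f(3.070000) = 65.559143
  f(0.324562) = -5.026981
  x_3 = 0.324562 - (-5.026981)×(0.324562 - 3.070000)/(-5.026981 - 65.559143)
       = 0.520086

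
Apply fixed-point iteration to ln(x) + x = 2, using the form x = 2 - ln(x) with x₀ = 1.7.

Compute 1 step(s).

Equation: ln(x) + x = 2
Fixed-point form: x = 2 - ln(x)
x₀ = 1.7

x_1 = g(1.700000) = 1.469372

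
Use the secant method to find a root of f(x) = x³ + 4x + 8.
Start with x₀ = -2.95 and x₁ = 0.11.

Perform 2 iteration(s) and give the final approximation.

f(x) = x³ + 4x + 8
x₀ = -2.95, x₁ = 0.11

Secant formula: x_{n+1} = x_n - f(x_n)(x_n - x_{n-1})/(f(x_n) - f(x_{n-1}))

Iteration 1:
  f(-2.950000) = -29.472375
  f(0.110000) = 8.441331
  x_2 = 0.110000 - 8.441331×(0.110000 - (-2.950000))/(8.441331 - (-29.472375))
       = -0.571296
Iteration 2:
  f(0.110000) = 8.441331
  f(-0.571296) = 5.528355
  x_3 = -0.571296 - 5.528355×(-0.571296 - 0.110000)/(5.528355 - 8.441331)
       = -1.864286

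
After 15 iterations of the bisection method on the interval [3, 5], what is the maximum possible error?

Bisection error bound: |error| ≤ (b-a)/2^n
|error| ≤ (5 - 3)/2^15 = 2/2^15
|error| ≤ 0.0000610352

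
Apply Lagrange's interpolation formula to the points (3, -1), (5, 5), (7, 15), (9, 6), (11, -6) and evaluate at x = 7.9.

Lagrange interpolation formula:
P(x) = Σ yᵢ × Lᵢ(x)
where Lᵢ(x) = Π_{j≠i} (x - xⱼ)/(xᵢ - xⱼ)

L_0(7.9) = (7.9 - 5)/(3 - 5) × (7.9 - 7)/(3 - 7) × (7.9 - 9)/(3 - 9) × (7.9 - 11)/(3 - 11) = 0.023177
L_1(7.9) = (7.9 - 3)/(5 - 3) × (7.9 - 7)/(5 - 7) × (7.9 - 9)/(5 - 9) × (7.9 - 11)/(5 - 11) = -0.156647
L_2(7.9) = (7.9 - 3)/(7 - 3) × (7.9 - 5)/(7 - 5) × (7.9 - 9)/(7 - 9) × (7.9 - 11)/(7 - 11) = 0.757127
L_3(7.9) = (7.9 - 3)/(9 - 3) × (7.9 - 5)/(9 - 5) × (7.9 - 7)/(9 - 7) × (7.9 - 11)/(9 - 11) = 0.412978
L_4(7.9) = (7.9 - 3)/(11 - 3) × (7.9 - 5)/(11 - 5) × (7.9 - 7)/(11 - 7) × (7.9 - 9)/(11 - 9) = -0.036635

P(7.9) = (-1)×L_0(7.9) + 5×L_1(7.9) + 15×L_2(7.9) + 6×L_3(7.9) + (-6)×L_4(7.9)
P(7.9) = 13.248166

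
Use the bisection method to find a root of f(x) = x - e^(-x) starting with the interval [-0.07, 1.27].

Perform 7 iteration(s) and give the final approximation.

f(x) = x - e^(-x)
Initial interval: [-0.07, 1.27]

Iteration 1:
  c_1 = (-0.070000 + 1.270000)/2 = 0.600000
  f(c_1) = f(0.600000) = 0.051188
  f(a) × f(c) < 0, new interval: [-0.070000, 0.600000]
Iteration 2:
  c_2 = (-0.070000 + 0.600000)/2 = 0.265000
  f(c_2) = f(0.265000) = -0.502206
  f(a) × f(c) ≥ 0, new interval: [0.265000, 0.600000]
Iteration 3:
  c_3 = (0.265000 + 0.600000)/2 = 0.432500
  f(c_3) = f(0.432500) = -0.216385
  f(a) × f(c) ≥ 0, new interval: [0.432500, 0.600000]
Iteration 4:
  c_4 = (0.432500 + 0.600000)/2 = 0.516250
  f(c_4) = f(0.516250) = -0.080504
  f(a) × f(c) ≥ 0, new interval: [0.516250, 0.600000]
Iteration 5:
  c_5 = (0.516250 + 0.600000)/2 = 0.558125
  f(c_5) = f(0.558125) = -0.014156
  f(a) × f(c) ≥ 0, new interval: [0.558125, 0.600000]
Iteration 6:
  c_6 = (0.558125 + 0.600000)/2 = 0.579063
  f(c_6) = f(0.579063) = 0.018639
  f(a) × f(c) < 0, new interval: [0.558125, 0.579063]
Iteration 7:
  c_7 = (0.558125 + 0.579063)/2 = 0.568594
  f(c_7) = f(0.568594) = 0.002272
  f(a) × f(c) < 0, new interval: [0.558125, 0.568594]

After 7 iteration(s), the approximation is c_7 = 0.568594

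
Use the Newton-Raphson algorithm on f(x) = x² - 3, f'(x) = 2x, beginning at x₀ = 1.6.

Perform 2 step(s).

f(x) = x² - 3
f'(x) = 2x
x₀ = 1.6

Newton-Raphson formula: x_{n+1} = x_n - f(x_n)/f'(x_n)

Iteration 1:
  f(1.600000) = -0.440000
  f'(1.600000) = 3.200000
  x_1 = 1.600000 - (-0.440000)/3.200000 = 1.737500
Iteration 2:
  f(1.737500) = 0.018906
  f'(1.737500) = 3.475000
  x_2 = 1.737500 - 0.018906/3.475000 = 1.732059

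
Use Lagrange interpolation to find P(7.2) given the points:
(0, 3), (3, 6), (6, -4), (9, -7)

Lagrange interpolation formula:
P(x) = Σ yᵢ × Lᵢ(x)
where Lᵢ(x) = Π_{j≠i} (x - xⱼ)/(xᵢ - xⱼ)

L_0(7.2) = (7.2 - 3)/(0 - 3) × (7.2 - 6)/(0 - 6) × (7.2 - 9)/(0 - 9) = 0.056000
L_1(7.2) = (7.2 - 0)/(3 - 0) × (7.2 - 6)/(3 - 6) × (7.2 - 9)/(3 - 9) = -0.288000
L_2(7.2) = (7.2 - 0)/(6 - 0) × (7.2 - 3)/(6 - 3) × (7.2 - 9)/(6 - 9) = 1.008000
L_3(7.2) = (7.2 - 0)/(9 - 0) × (7.2 - 3)/(9 - 3) × (7.2 - 6)/(9 - 6) = 0.224000

P(7.2) = 3×L_0(7.2) + 6×L_1(7.2) + (-4)×L_2(7.2) + (-7)×L_3(7.2)
P(7.2) = -7.160000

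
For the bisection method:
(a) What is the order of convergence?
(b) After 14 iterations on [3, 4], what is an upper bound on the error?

(a) Bisection has linear (order 1) convergence; the error is halved each step.

(b) Error bound = (b-a)/2^n = (4 - 3)/2^{14}
    = 1/2^{14}

(a) 1 (linear); (b) error ≤ 6.10e-05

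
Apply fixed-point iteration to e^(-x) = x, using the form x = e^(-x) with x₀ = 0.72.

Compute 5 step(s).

Equation: e^(-x) = x
Fixed-point form: x = e^(-x)
x₀ = 0.72

x_1 = g(0.720000) = 0.486752
x_2 = g(0.486752) = 0.614619
x_3 = g(0.614619) = 0.540847
x_4 = g(0.540847) = 0.582255
x_5 = g(0.582255) = 0.558637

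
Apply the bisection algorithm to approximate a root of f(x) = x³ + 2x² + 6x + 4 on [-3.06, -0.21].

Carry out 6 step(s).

f(x) = x³ + 2x² + 6x + 4
Initial interval: [-3.06, -0.21]

Iteration 1:
  c_1 = (-3.060000 + (-0.210000))/2 = -1.635000
  f(c_1) = f(-1.635000) = -4.834273
  f(a) × f(c) ≥ 0, new interval: [-1.635000, -0.210000]
Iteration 2:
  c_2 = (-1.635000 + (-0.210000))/2 = -0.922500
  f(c_2) = f(-0.922500) = -0.618041
  f(a) × f(c) ≥ 0, new interval: [-0.922500, -0.210000]
Iteration 3:
  c_3 = (-0.922500 + (-0.210000))/2 = -0.566250
  f(c_3) = f(-0.566250) = 1.062216
  f(a) × f(c) < 0, new interval: [-0.922500, -0.566250]
Iteration 4:
  c_4 = (-0.922500 + (-0.566250))/2 = -0.744375
  f(c_4) = f(-0.744375) = 0.229484
  f(a) × f(c) < 0, new interval: [-0.922500, -0.744375]
Iteration 5:
  c_5 = (-0.922500 + (-0.744375))/2 = -0.833438
  f(c_5) = f(-0.833438) = -0.190310
  f(a) × f(c) ≥ 0, new interval: [-0.833438, -0.744375]
Iteration 6:
  c_6 = (-0.833438 + (-0.744375))/2 = -0.788906
  f(c_6) = f(-0.788906) = 0.020315
  f(a) × f(c) < 0, new interval: [-0.833438, -0.788906]

After 6 iteration(s), the approximation is c_6 = -0.788906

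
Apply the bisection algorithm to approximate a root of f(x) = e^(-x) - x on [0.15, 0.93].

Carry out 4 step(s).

f(x) = e^(-x) - x
Initial interval: [0.15, 0.93]

Iteration 1:
  c_1 = (0.150000 + 0.930000)/2 = 0.540000
  f(c_1) = f(0.540000) = 0.042748
  f(a) × f(c) ≥ 0, new interval: [0.540000, 0.930000]
Iteration 2:
  c_2 = (0.540000 + 0.930000)/2 = 0.735000
  f(c_2) = f(0.735000) = -0.255495
  f(a) × f(c) < 0, new interval: [0.540000, 0.735000]
Iteration 3:
  c_3 = (0.540000 + 0.735000)/2 = 0.637500
  f(c_3) = f(0.637500) = -0.108888
  f(a) × f(c) < 0, new interval: [0.540000, 0.637500]
Iteration 4:
  c_4 = (0.540000 + 0.637500)/2 = 0.588750
  f(c_4) = f(0.588750) = -0.033729
  f(a) × f(c) < 0, new interval: [0.540000, 0.588750]

After 4 iteration(s), the approximation is c_4 = 0.588750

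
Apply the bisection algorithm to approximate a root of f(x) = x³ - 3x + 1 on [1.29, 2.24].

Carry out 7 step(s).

f(x) = x³ - 3x + 1
Initial interval: [1.29, 2.24]

Iteration 1:
  c_1 = (1.290000 + 2.240000)/2 = 1.765000
  f(c_1) = f(1.765000) = 1.203372
  f(a) × f(c) < 0, new interval: [1.290000, 1.765000]
Iteration 2:
  c_2 = (1.290000 + 1.765000)/2 = 1.527500
  f(c_2) = f(1.527500) = -0.018451
  f(a) × f(c) ≥ 0, new interval: [1.527500, 1.765000]
Iteration 3:
  c_3 = (1.527500 + 1.765000)/2 = 1.646250
  f(c_3) = f(1.646250) = 0.522816
  f(a) × f(c) < 0, new interval: [1.527500, 1.646250]
Iteration 4:
  c_4 = (1.527500 + 1.646250)/2 = 1.586875
  f(c_4) = f(1.586875) = 0.235400
  f(a) × f(c) < 0, new interval: [1.527500, 1.586875]
Iteration 5:
  c_5 = (1.527500 + 1.586875)/2 = 1.557187
  f(c_5) = f(1.557187) = 0.104357
  f(a) × f(c) < 0, new interval: [1.527500, 1.557187]
Iteration 6:
  c_6 = (1.527500 + 1.557187)/2 = 1.542344
  f(c_6) = f(1.542344) = 0.041933
  f(a) × f(c) < 0, new interval: [1.527500, 1.542344]
Iteration 7:
  c_7 = (1.527500 + 1.542344)/2 = 1.534922
  f(c_7) = f(1.534922) = 0.011488
  f(a) × f(c) < 0, new interval: [1.527500, 1.534922]

After 7 iteration(s), the approximation is c_7 = 1.534922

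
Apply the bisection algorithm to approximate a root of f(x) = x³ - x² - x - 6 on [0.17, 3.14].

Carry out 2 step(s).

f(x) = x³ - x² - x - 6
Initial interval: [0.17, 3.14]

Iteration 1:
  c_1 = (0.170000 + 3.140000)/2 = 1.655000
  f(c_1) = f(1.655000) = -5.860939
  f(a) × f(c) ≥ 0, new interval: [1.655000, 3.140000]
Iteration 2:
  c_2 = (1.655000 + 3.140000)/2 = 2.397500
  f(c_2) = f(2.397500) = -0.364661
  f(a) × f(c) ≥ 0, new interval: [2.397500, 3.140000]

After 2 iteration(s), the approximation is c_2 = 2.397500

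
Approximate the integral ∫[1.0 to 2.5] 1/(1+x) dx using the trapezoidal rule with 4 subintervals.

f(x) = 1/(1+x)
a = 1.0, b = 2.5, n = 4
h = (b - a)/n = 0.375000

Trapezoidal rule: (h/2)[f(x₀) + 2f(x₁) + 2f(x₂) + ... + f(xₙ)]

x_0 = 1.0000, f(x_0) = 0.500000, coefficient = 1
x_1 = 1.3750, f(x_1) = 0.421053, coefficient = 2
x_2 = 1.7500, f(x_2) = 0.363636, coefficient = 2
x_3 = 2.1250, f(x_3) = 0.320000, coefficient = 2
x_4 = 2.5000, f(x_4) = 0.285714, coefficient = 1

I ≈ (0.375000/2) × 2.995092 = 0.561580
Exact value: 0.559616
Error: 0.001964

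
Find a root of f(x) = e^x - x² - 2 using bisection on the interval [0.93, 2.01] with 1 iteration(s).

f(x) = e^x - x² - 2
Initial interval: [0.93, 2.01]

Iteration 1:
  c_1 = (0.930000 + 2.010000)/2 = 1.470000
  f(c_1) = f(1.470000) = 0.188335
  f(a) × f(c) < 0, new interval: [0.930000, 1.470000]

After 1 iteration(s), the approximation is c_1 = 1.470000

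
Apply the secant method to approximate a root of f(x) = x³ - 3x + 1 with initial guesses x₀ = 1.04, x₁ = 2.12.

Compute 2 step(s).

f(x) = x³ - 3x + 1
x₀ = 1.04, x₁ = 2.12

Secant formula: x_{n+1} = x_n - f(x_n)(x_n - x_{n-1})/(f(x_n) - f(x_{n-1}))

Iteration 1:
  f(1.040000) = -0.995136
  f(2.120000) = 4.168128
  x_2 = 2.120000 - 4.168128×(2.120000 - 1.040000)/(4.168128 - (-0.995136))
       = 1.248153
Iteration 2:
  f(2.120000) = 4.168128
  f(1.248153) = -0.799980
  x_3 = 1.248153 - (-0.799980)×(1.248153 - 2.120000)/(-0.799980 - 4.168128)
       = 1.388540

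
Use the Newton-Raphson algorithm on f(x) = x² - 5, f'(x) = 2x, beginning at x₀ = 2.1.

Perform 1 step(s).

f(x) = x² - 5
f'(x) = 2x
x₀ = 2.1

Newton-Raphson formula: x_{n+1} = x_n - f(x_n)/f'(x_n)

Iteration 1:
  f(2.100000) = -0.590000
  f'(2.100000) = 4.200000
  x_1 = 2.100000 - (-0.590000)/4.200000 = 2.240476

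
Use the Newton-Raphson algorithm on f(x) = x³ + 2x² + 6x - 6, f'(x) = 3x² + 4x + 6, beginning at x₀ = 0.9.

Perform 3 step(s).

f(x) = x³ + 2x² + 6x - 6
f'(x) = 3x² + 4x + 6
x₀ = 0.9

Newton-Raphson formula: x_{n+1} = x_n - f(x_n)/f'(x_n)

Iteration 1:
  f(0.900000) = 1.749000
  f'(0.900000) = 12.030000
  x_1 = 0.900000 - 1.749000/12.030000 = 0.754613
Iteration 2:
  f(0.754613) = 0.096272
  f'(0.754613) = 10.726778
  x_2 = 0.754613 - 0.096272/10.726778 = 0.745639
Iteration 3:
  f(0.745639) = 0.000343
  f'(0.745639) = 10.650485
  x_3 = 0.745639 - 0.000343/10.650485 = 0.745606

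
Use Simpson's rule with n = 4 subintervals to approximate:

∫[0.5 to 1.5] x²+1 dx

f(x) = x²+1
a = 0.5, b = 1.5, n = 4
h = (b - a)/n = 0.250000

Simpson's rule: (h/3)[f(x₀) + 4f(x₁) + 2f(x₂) + ... + f(xₙ)]

x_0 = 0.5000, f(x_0) = 1.250000, coefficient = 1
x_1 = 0.7500, f(x_1) = 1.562500, coefficient = 4
x_2 = 1.0000, f(x_2) = 2.000000, coefficient = 2
x_3 = 1.2500, f(x_3) = 2.562500, coefficient = 4
x_4 = 1.5000, f(x_4) = 3.250000, coefficient = 1

I ≈ (0.250000/3) × 25.000000 = 2.083333
Exact value: 2.083333
Error: 0.000000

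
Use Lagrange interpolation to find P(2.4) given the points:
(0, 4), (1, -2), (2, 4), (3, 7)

Lagrange interpolation formula:
P(x) = Σ yᵢ × Lᵢ(x)
where Lᵢ(x) = Π_{j≠i} (x - xⱼ)/(xᵢ - xⱼ)

L_0(2.4) = (2.4 - 1)/(0 - 1) × (2.4 - 2)/(0 - 2) × (2.4 - 3)/(0 - 3) = 0.056000
L_1(2.4) = (2.4 - 0)/(1 - 0) × (2.4 - 2)/(1 - 2) × (2.4 - 3)/(1 - 3) = -0.288000
L_2(2.4) = (2.4 - 0)/(2 - 0) × (2.4 - 1)/(2 - 1) × (2.4 - 3)/(2 - 3) = 1.008000
L_3(2.4) = (2.4 - 0)/(3 - 0) × (2.4 - 1)/(3 - 1) × (2.4 - 2)/(3 - 2) = 0.224000

P(2.4) = 4×L_0(2.4) + (-2)×L_1(2.4) + 4×L_2(2.4) + 7×L_3(2.4)
P(2.4) = 6.400000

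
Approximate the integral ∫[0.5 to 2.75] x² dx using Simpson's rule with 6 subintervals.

f(x) = x²
a = 0.5, b = 2.75, n = 6
h = (b - a)/n = 0.375000

Simpson's rule: (h/3)[f(x₀) + 4f(x₁) + 2f(x₂) + ... + f(xₙ)]

x_0 = 0.5000, f(x_0) = 0.250000, coefficient = 1
x_1 = 0.8750, f(x_1) = 0.765625, coefficient = 4
x_2 = 1.2500, f(x_2) = 1.562500, coefficient = 2
x_3 = 1.6250, f(x_3) = 2.640625, coefficient = 4
x_4 = 2.0000, f(x_4) = 4.000000, coefficient = 2
x_5 = 2.3750, f(x_5) = 5.640625, coefficient = 4
x_6 = 2.7500, f(x_6) = 7.562500, coefficient = 1

I ≈ (0.375000/3) × 55.125000 = 6.890625
Exact value: 6.890625
Error: 0.000000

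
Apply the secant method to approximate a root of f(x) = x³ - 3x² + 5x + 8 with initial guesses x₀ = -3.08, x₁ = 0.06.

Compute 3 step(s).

f(x) = x³ - 3x² + 5x + 8
x₀ = -3.08, x₁ = 0.06

Secant formula: x_{n+1} = x_n - f(x_n)(x_n - x_{n-1})/(f(x_n) - f(x_{n-1}))

Iteration 1:
  f(-3.080000) = -65.077312
  f(0.060000) = 8.289416
  x_2 = 0.060000 - 8.289416×(0.060000 - (-3.080000))/(8.289416 - (-65.077312))
       = -0.294776
Iteration 2:
  f(0.060000) = 8.289416
  f(-0.294776) = 6.239826
  x_3 = -0.294776 - 6.239826×(-0.294776 - 0.060000)/(6.239826 - 8.289416)
       = -1.374866
Iteration 3:
  f(-0.294776) = 6.239826
  f(-1.374866) = -7.143954
  x_4 = -1.374866 - (-7.143954)×(-1.374866 - (-0.294776))/(-7.143954 - 6.239826)
       = -0.798339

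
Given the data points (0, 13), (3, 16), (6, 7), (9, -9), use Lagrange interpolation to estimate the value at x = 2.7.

Lagrange interpolation formula:
P(x) = Σ yᵢ × Lᵢ(x)
where Lᵢ(x) = Π_{j≠i} (x - xⱼ)/(xᵢ - xⱼ)

L_0(2.7) = (2.7 - 3)/(0 - 3) × (2.7 - 6)/(0 - 6) × (2.7 - 9)/(0 - 9) = 0.038500
L_1(2.7) = (2.7 - 0)/(3 - 0) × (2.7 - 6)/(3 - 6) × (2.7 - 9)/(3 - 9) = 1.039500
L_2(2.7) = (2.7 - 0)/(6 - 0) × (2.7 - 3)/(6 - 3) × (2.7 - 9)/(6 - 9) = -0.094500
L_3(2.7) = (2.7 - 0)/(9 - 0) × (2.7 - 3)/(9 - 3) × (2.7 - 6)/(9 - 6) = 0.016500

P(2.7) = 13×L_0(2.7) + 16×L_1(2.7) + 7×L_2(2.7) + (-9)×L_3(2.7)
P(2.7) = 16.322500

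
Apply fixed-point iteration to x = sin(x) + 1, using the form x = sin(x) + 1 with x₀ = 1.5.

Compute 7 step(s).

Equation: x = sin(x) + 1
Fixed-point form: x = sin(x) + 1
x₀ = 1.5

x_1 = g(1.500000) = 1.997495
x_2 = g(1.997495) = 1.910337
x_3 = g(1.910337) = 1.942908
x_4 = g(1.942908) = 1.931562
x_5 = g(1.931562) = 1.935627
x_6 = g(1.935627) = 1.934184
x_7 = g(1.934184) = 1.934698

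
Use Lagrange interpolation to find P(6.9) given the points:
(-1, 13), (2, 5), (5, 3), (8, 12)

Lagrange interpolation formula:
P(x) = Σ yᵢ × Lᵢ(x)
where Lᵢ(x) = Π_{j≠i} (x - xⱼ)/(xᵢ - xⱼ)

L_0(6.9) = (6.9 - 2)/(-1 - 2) × (6.9 - 5)/(-1 - 5) × (6.9 - 8)/(-1 - 8) = 0.063216
L_1(6.9) = (6.9 - (-1))/(2 - (-1)) × (6.9 - 5)/(2 - 5) × (6.9 - 8)/(2 - 8) = -0.305759
L_2(6.9) = (6.9 - (-1))/(5 - (-1)) × (6.9 - 2)/(5 - 2) × (6.9 - 8)/(5 - 8) = 0.788537
L_3(6.9) = (6.9 - (-1))/(8 - (-1)) × (6.9 - 2)/(8 - 2) × (6.9 - 5)/(8 - 5) = 0.454006

P(6.9) = 13×L_0(6.9) + 5×L_1(6.9) + 3×L_2(6.9) + 12×L_3(6.9)
P(6.9) = 7.106698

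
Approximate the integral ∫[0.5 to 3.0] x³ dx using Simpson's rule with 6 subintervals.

f(x) = x³
a = 0.5, b = 3.0, n = 6
h = (b - a)/n = 0.416667

Simpson's rule: (h/3)[f(x₀) + 4f(x₁) + 2f(x₂) + ... + f(xₙ)]

x_0 = 0.5000, f(x_0) = 0.125000, coefficient = 1
x_1 = 0.9167, f(x_1) = 0.770255, coefficient = 4
x_2 = 1.3333, f(x_2) = 2.370370, coefficient = 2
x_3 = 1.7500, f(x_3) = 5.359375, coefficient = 4
x_4 = 2.1667, f(x_4) = 10.171296, coefficient = 2
x_5 = 2.5833, f(x_5) = 17.240162, coefficient = 4
x_6 = 3.0000, f(x_6) = 27.000000, coefficient = 1

I ≈ (0.416667/3) × 145.687500 = 20.234375
Exact value: 20.234375
Error: 0.000000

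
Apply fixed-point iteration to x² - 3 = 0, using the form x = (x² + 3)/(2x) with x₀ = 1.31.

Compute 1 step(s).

Equation: x² - 3 = 0
Fixed-point form: x = (x² + 3)/(2x)
x₀ = 1.31

x_1 = g(1.310000) = 1.800038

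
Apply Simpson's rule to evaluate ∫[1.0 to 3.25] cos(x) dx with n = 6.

f(x) = cos(x)
a = 1.0, b = 3.25, n = 6
h = (b - a)/n = 0.375000

Simpson's rule: (h/3)[f(x₀) + 4f(x₁) + 2f(x₂) + ... + f(xₙ)]

x_0 = 1.0000, f(x_0) = 0.540302, coefficient = 1
x_1 = 1.3750, f(x_1) = 0.194548, coefficient = 4
x_2 = 1.7500, f(x_2) = -0.178246, coefficient = 2
x_3 = 2.1250, f(x_3) = -0.526266, coefficient = 4
x_4 = 2.5000, f(x_4) = -0.801144, coefficient = 2
x_5 = 2.8750, f(x_5) = -0.964674, coefficient = 4
x_6 = 3.2500, f(x_6) = -0.994130, coefficient = 1

I ≈ (0.375000/3) × -7.598178 = -0.949772
Exact value: -0.949666
Error: 0.000106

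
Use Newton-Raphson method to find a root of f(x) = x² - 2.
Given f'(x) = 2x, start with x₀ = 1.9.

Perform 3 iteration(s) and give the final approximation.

f(x) = x² - 2
f'(x) = 2x
x₀ = 1.9

Newton-Raphson formula: x_{n+1} = x_n - f(x_n)/f'(x_n)

Iteration 1:
  f(1.900000) = 1.610000
  f'(1.900000) = 3.800000
  x_1 = 1.900000 - 1.610000/3.800000 = 1.476316
Iteration 2:
  f(1.476316) = 0.179508
  f'(1.476316) = 2.952632
  x_2 = 1.476316 - 0.179508/2.952632 = 1.415520
Iteration 3:
  f(1.415520) = 0.003696
  f'(1.415520) = 2.831039
  x_3 = 1.415520 - 0.003696/2.831039 = 1.414214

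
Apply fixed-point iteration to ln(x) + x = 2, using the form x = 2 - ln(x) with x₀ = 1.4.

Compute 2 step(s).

Equation: ln(x) + x = 2
Fixed-point form: x = 2 - ln(x)
x₀ = 1.4

x_1 = g(1.400000) = 1.663528
x_2 = g(1.663528) = 1.491059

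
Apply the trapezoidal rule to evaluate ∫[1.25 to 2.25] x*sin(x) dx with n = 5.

f(x) = x*sin(x)
a = 1.25, b = 2.25, n = 5
h = (b - a)/n = 0.200000

Trapezoidal rule: (h/2)[f(x₀) + 2f(x₁) + 2f(x₂) + ... + f(xₙ)]

x_0 = 1.2500, f(x_0) = 1.186231, coefficient = 1
x_1 = 1.4500, f(x_1) = 1.439434, coefficient = 2
x_2 = 1.6500, f(x_2) = 1.644827, coefficient = 2
x_3 = 1.8500, f(x_3) = 1.778359, coefficient = 2
x_4 = 2.0500, f(x_4) = 1.819093, coefficient = 2
x_5 = 2.2500, f(x_5) = 1.750665, coefficient = 1

I ≈ (0.200000/2) × 16.300322 = 1.630032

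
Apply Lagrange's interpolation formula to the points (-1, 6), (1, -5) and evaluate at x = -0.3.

Lagrange interpolation formula:
P(x) = Σ yᵢ × Lᵢ(x)
where Lᵢ(x) = Π_{j≠i} (x - xⱼ)/(xᵢ - xⱼ)

L_0(-0.3) = (-0.3 - 1)/(-1 - 1) = 0.650000
L_1(-0.3) = (-0.3 - (-1))/(1 - (-1)) = 0.350000

P(-0.3) = 6×L_0(-0.3) + (-5)×L_1(-0.3)
P(-0.3) = 2.150000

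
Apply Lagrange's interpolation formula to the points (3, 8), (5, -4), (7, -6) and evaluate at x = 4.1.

Lagrange interpolation formula:
P(x) = Σ yᵢ × Lᵢ(x)
where Lᵢ(x) = Π_{j≠i} (x - xⱼ)/(xᵢ - xⱼ)

L_0(4.1) = (4.1 - 5)/(3 - 5) × (4.1 - 7)/(3 - 7) = 0.326250
L_1(4.1) = (4.1 - 3)/(5 - 3) × (4.1 - 7)/(5 - 7) = 0.797500
L_2(4.1) = (4.1 - 3)/(7 - 3) × (4.1 - 5)/(7 - 5) = -0.123750

P(4.1) = 8×L_0(4.1) + (-4)×L_1(4.1) + (-6)×L_2(4.1)
P(4.1) = 0.162500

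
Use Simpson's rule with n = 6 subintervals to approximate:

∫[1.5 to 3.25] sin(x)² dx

f(x) = sin(x)²
a = 1.5, b = 3.25, n = 6
h = (b - a)/n = 0.291667

Simpson's rule: (h/3)[f(x₀) + 4f(x₁) + 2f(x₂) + ... + f(xₙ)]

x_0 = 1.5000, f(x_0) = 0.994996, coefficient = 1
x_1 = 1.7917, f(x_1) = 0.952004, coefficient = 4
x_2 = 2.0833, f(x_2) = 0.759518, coefficient = 2
x_3 = 2.3750, f(x_3) = 0.481199, coefficient = 4
x_4 = 2.6667, f(x_4) = 0.209098, coefficient = 2
x_5 = 2.9583, f(x_5) = 0.033210, coefficient = 4
x_6 = 3.2500, f(x_6) = 0.011706, coefficient = 1

I ≈ (0.291667/3) × 8.809587 = 0.856488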